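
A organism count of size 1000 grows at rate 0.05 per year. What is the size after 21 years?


The ODE dP/dt = 0.05P has solution P(t) = P(0)e^(0.05t).
Substitute P(0) = 1000 and t = 21: P(21) = 1000 e^(1.05) ≈ 2858.


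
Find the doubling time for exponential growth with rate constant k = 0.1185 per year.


Exponential growth: P(t) = P₀ e^(0.1185t). Set P(t)/P₀ = 2: e^(0.1185t) = 2.
Solve: t = ln(2)/0.1185 ≈ 5.85 years.


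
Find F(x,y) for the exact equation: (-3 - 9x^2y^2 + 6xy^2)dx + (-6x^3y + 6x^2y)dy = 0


Check exactness: ∂M/∂y = -18x^2y + 12xy and ∂N/∂x = -18x^2y + 12xy; equal, so the equation is exact.
Integrate M with respect to x (treating y as constant): ∫M dx = -3x - 3x^3y^2 + 3x^2y^2 + h(y).
Differentiate w.r.t. y and set equal to N: all terms match, so h'(y) = 0 and h is a constant absorbed into C.
General solution: -3x - 3x^3y^2 + 3x^2y^2 = C.


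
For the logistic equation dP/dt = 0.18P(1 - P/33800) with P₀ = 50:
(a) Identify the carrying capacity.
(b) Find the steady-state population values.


Logistic ODE dP/dt = 0.18P(1 - P/33800) has equilibria where dP/dt = 0, i.e. P = 0 or P = 33800.
The coefficient (1 - P/K) = 0 when P = K, identifying K = 33800 as the carrying capacity.
(a) K = 33800; (b) equilibria P = 0 and P = 33800.


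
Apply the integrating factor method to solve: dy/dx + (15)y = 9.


P(x) = 15, Q(x) = 9; integrating factor μ = e^(15x).
(μ y)' = 9e^(15x) ⇒ μ y = (3/5)e^(15x) + C.
Divide by μ: y = 3/5 + Ce^(-15x).


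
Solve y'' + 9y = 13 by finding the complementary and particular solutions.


Homogeneous part: r² + 9 = 0 ⇒ r = ±3i, so y_h = C₁cos(3x) + C₂sin(3x).
Try constant y_p = A; plug in: 9A = 13 ⇒ A = 13/9.
General solution: y = C₁cos(3x) + C₂sin(3x) + 13/9.


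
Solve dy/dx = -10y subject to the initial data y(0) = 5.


General solution of y' = -10y is y = Ce^(-10x).
Apply y(0) = 5: C = 5.
Particular solution: y = 5e^(-10x).


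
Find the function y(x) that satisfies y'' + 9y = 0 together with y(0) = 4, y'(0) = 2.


Characteristic roots of r² + 9 = 0 are ±3i, so y = C₁cos(3x) + C₂sin(3x).
Apply y(0) = 4: C₁ = 4. Differentiate and apply y'(0) = 2: 3·C₂ = 2, so C₂ = 2/3.
Particular solution: y = 4cos(3x) + (2/3)sin(3x).


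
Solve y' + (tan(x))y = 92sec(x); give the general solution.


P(x) = tan(x) ⇒ μ = e^(∫tan(x)dx) = sec(x).
(sec(x) y)' = 92sec²(x) ⇒ sec(x) y = 92tan(x) + C.
Multiply by cos(x): y = 92sin(x) + C·cos(x).


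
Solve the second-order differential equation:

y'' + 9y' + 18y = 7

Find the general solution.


Characteristic roots of r² + 9r + 18 = 0 are -6, -3.
y_h = C₁e^(-6x) + C₂e^(-3x).
Constant forcing; try y_p = A. Then 18A = 7 ⇒ A = 7/18.
General solution: y = C₁e^(-6x) + C₂e^(-3x) + 7/18.


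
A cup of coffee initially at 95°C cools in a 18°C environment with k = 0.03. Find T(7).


Newton's law: dT/dt = -k(T - T_a) has solution T(t) = T_a + (T₀ - T_a)e^(-kt).
Plug in T_a = 18, T₀ = 95, k = 0.03, t = 7: T(7) = 18 + (77)e^(-0.21) ≈ 80.4°C.


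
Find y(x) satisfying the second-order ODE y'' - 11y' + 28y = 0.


Characteristic equation: r² - 11r + 28 = 0.
Factor: (r - 4)(r - 7) = 0 ⇒ r = 4, 7 (distinct real).
General solution: y = C₁e^(4x) + C₂e^(7x).


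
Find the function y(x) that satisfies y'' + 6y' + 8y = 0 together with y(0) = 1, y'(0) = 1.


Characteristic roots of r² + 6r + 8 = 0 are -2, -4.
General solution y = c₁ e^(-2x) + c₂ e^(-4x).
Apply y(0) = 1: c₁ + c₂ = 1. Apply y'(0) = 1: -2 c₁ - 4 c₂ = 1.
Solve: c₁ = 5/2, c₂ = -3/2.
Particular solution: y = (5/2)e^(-2x) - (3/2)e^(-4x).


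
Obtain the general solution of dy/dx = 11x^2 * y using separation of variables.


Separate variables: dy/y = 11x^2 dx.
Integrate: ln|y| = (11/3)x^3 + C₀.
Exponentiate: y = Ce^((11/3)x^3).


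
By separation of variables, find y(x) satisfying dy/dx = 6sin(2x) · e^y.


Separate: e^(-y) dy = 6sin(2x) dx.
Integrate: -e^(-y) = -3cos(2x) + C₀.
Rearrange: e^(-y) = 3cos(2x) + C.


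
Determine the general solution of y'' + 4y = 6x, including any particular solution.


Homogeneous: r² + 4 = 0 ⇒ r = ±2i, y_h = C₁cos(2x) + C₂sin(2x).
Polynomial forcing; try y_p = Ax + B. Then y_p'' + 4 y_p = 4(Ax + B) = 6x, so B = 0 and A = 3/2.
General solution: y = C₁cos(2x) + C₂sin(2x) + (3/2)x.


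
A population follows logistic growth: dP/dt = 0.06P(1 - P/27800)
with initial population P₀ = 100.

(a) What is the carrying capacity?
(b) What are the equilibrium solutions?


Logistic ODE dP/dt = 0.06P(1 - P/27800) has equilibria where dP/dt = 0, i.e. P = 0 or P = 27800.
The coefficient (1 - P/K) = 0 when P = K, identifying K = 27800 as the carrying capacity.
(a) K = 27800; (b) equilibria P = 0 and P = 27800.


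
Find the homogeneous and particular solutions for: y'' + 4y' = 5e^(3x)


Characteristic roots of r² + 4r = 0 are -4, 0.
y_h = C₁e^(-4x) + C₂.
Forcing exponent 3 is not a characteristic root; try y_p = Ae^(3x).
Substitute: A·(9 + (4)·3 + (0)) = A·21 = 5, so A = 5/21.
General solution: y = C₁e^(-4x) + C₂ + (5/21)e^(3x).


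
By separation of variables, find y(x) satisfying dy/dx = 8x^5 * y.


Separate variables: dy/y = 8x^5 dx.
Integrate: ln|y| = (4/3)x^6 + C₀.
Exponentiate: y = Ce^((4/3)x^6).


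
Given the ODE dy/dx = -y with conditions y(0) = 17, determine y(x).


General solution of y' = -y is y = Ce^(-x).
Apply y(0) = 17: C = 17.
Particular solution: y = 17e^(-x).


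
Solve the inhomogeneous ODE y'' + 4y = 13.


Homogeneous part: r² + 4 = 0 ⇒ r = ±2i, so y_h = C₁cos(2x) + C₂sin(2x).
Try constant y_p = A; plug in: 4A = 13 ⇒ A = 13/4.
General solution: y = C₁cos(2x) + C₂sin(2x) + 13/4.


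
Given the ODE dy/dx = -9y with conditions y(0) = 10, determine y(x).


General solution of y' = -9y is y = Ce^(-9x).
Apply y(0) = 10: C = 10.
Particular solution: y = 10e^(-9x).


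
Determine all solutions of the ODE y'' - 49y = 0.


Characteristic equation: r² - 49 = 0.
Factor: (r + 7)(r - 7) = 0 ⇒ r = -7, 7 (distinct real).
General solution: y = C₁e^(-7x) + C₂e^(7x).


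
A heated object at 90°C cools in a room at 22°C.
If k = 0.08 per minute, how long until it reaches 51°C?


From T(t) = T_a + (T₀ - T_a)e^(-kt), set T(t) = 51:
(51 - 22) / (90 - 22) = e^(-0.08t), so t = -ln(0.426)/0.08 ≈ 10.7 minutes.


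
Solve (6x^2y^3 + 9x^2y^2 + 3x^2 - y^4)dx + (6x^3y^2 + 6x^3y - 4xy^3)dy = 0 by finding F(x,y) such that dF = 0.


Check exactness: ∂M/∂y = 18x^2y^2 + 18x^2y - 4y^3 and ∂N/∂x = 18x^2y^2 + 18x^2y - 4y^3; equal, so the equation is exact.
Integrate M with respect to x (treating y as constant): ∫M dx = 2x^3y^3 + 3x^3y^2 + x^3 - xy^4 + h(y).
Differentiate w.r.t. y and set equal to N: all terms match, so h'(y) = 0 and h is a constant absorbed into C.
General solution: 2x^3y^3 + 3x^3y^2 + x^3 - xy^4 = C.


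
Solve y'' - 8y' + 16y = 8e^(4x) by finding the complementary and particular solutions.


Characteristic polynomial (r - 4)² = 0; repeated root r = 4.
y_h = (C₁ + C₂x)e^(4x). Forcing matches the repeated root (resonance), so try y_p = Ax² e^(4x).
Substitute and solve for A: 2A = 8, so A = 4.
General solution: y = (C₁ + C₂x + 4x²)e^(4x).


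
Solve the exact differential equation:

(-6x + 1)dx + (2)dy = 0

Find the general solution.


Check exactness: ∂M/∂y = 0 and ∂N/∂x = 0; equal, so the equation is exact.
Integrate M with respect to x (treating y as constant): ∫M dx = -3x^2 + x + h(y).
Differentiate w.r.t. y and set equal to N: the x-dependent terms already match, leaving h'(y) = 2. Integrate: h(y) = 2y.
So F(x,y) = -3x^2 + x + 2y.
General solution: -3x^2 + x + 2y = C.


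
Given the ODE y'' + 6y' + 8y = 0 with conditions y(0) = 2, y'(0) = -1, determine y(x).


Characteristic roots of r² + 6r + 8 = 0 are -4, -2.
General solution y = c₁ e^(-4x) + c₂ e^(-2x).
Apply y(0) = 2: c₁ + c₂ = 2. Apply y'(0) = -1: -4 c₁ - 2 c₂ = -1.
Solve: c₁ = -3/2, c₂ = 7/2.
Particular solution: y = -(3/2)e^(-4x) + (7/2)e^(-2x).


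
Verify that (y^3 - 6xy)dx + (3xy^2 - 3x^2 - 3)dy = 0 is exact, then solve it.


Check exactness: ∂M/∂y = 3y^2 - 6x and ∂N/∂x = 3y^2 - 6x; equal, so the equation is exact.
Integrate M with respect to x (treating y as constant): ∫M dx = xy^3 - 3x^2y + h(y).
Differentiate w.r.t. y and set equal to N: the x-dependent terms already match, leaving h'(y) = -3. Integrate: h(y) = -3y.
So F(x,y) = xy^3 - 3x^2y - 3y.
General solution: xy^3 - 3x^2y - 3y = C.


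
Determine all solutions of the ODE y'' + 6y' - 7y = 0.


Characteristic equation: r² + 6r - 7 = 0.
Factor: (r + 7)(r - 1) = 0 ⇒ r = -7, 1 (distinct real).
General solution: y = C₁e^(-7x) + C₂e^(x).


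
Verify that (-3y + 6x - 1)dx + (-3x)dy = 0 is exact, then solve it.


Check exactness: ∂M/∂y = -3 and ∂N/∂x = -3; equal, so the equation is exact.
Integrate M with respect to x (treating y as constant): ∫M dx = -3xy + 3x^2 - x + h(y).
Differentiate w.r.t. y and set equal to N: all terms match, so h'(y) = 0 and h is a constant absorbed into C.
General solution: -3xy + 3x^2 - x = C.


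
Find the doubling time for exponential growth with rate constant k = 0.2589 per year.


Exponential growth: P(t) = P₀ e^(0.2589t). Set P(t)/P₀ = 2: e^(0.2589t) = 2.
Solve: t = ln(2)/0.2589 ≈ 2.68 years.


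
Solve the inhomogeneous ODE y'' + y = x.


Homogeneous: r² + 1 = 0 ⇒ r = ±1i, y_h = C₁cos(x) + C₂sin(x).
Polynomial forcing; try y_p = Ax + B. Then y_p'' + 1 y_p = 1(Ax + B) = x, so B = 0 and A = 1.
General solution: y = C₁cos(x) + C₂sin(x) + x.


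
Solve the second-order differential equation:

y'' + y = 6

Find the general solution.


Homogeneous part: r² + 1 = 0 ⇒ r = ±1i, so y_h = C₁cos(x) + C₂sin(x).
Try constant y_p = A; plug in: 1A = 6 ⇒ A = 6.
General solution: y = C₁cos(x) + C₂sin(x) + 6.


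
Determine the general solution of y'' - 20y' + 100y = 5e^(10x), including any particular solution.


Characteristic polynomial (r - 10)² = 0; repeated root r = 10.
y_h = (C₁ + C₂x)e^(10x). Forcing matches the repeated root (resonance), so try y_p = Ax² e^(10x).
Substitute and solve for A: 2A = 5, so A = 5/2.
General solution: y = (C₁ + C₂x + (5/2)x²)e^(10x).


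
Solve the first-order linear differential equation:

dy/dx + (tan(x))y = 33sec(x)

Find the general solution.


P(x) = tan(x) ⇒ μ = e^(∫tan(x)dx) = sec(x).
(sec(x) y)' = 33sec²(x) ⇒ sec(x) y = 33tan(x) + C.
Multiply by cos(x): y = 33sin(x) + C·cos(x).


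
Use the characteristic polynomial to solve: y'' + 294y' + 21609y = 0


Characteristic equation: r² + 294r + 21609 = 0, i.e. (r + 147)² = 0.
Repeated root r = -147; include an x factor for the second linearly independent solution.
General solution: y = (C₁ + C₂x)e^(-147x).


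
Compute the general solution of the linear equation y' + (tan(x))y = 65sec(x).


P(x) = tan(x) ⇒ μ = e^(∫tan(x)dx) = sec(x).
(sec(x) y)' = 65sec²(x) ⇒ sec(x) y = 65tan(x) + C.
Multiply by cos(x): y = 65sin(x) + C·cos(x).


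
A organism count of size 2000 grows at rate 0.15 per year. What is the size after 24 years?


The ODE dP/dt = 0.15P has solution P(t) = P(0)e^(0.15t).
Substitute P(0) = 2000 and t = 24: P(24) = 2000 e^(3.60) ≈ 73196.


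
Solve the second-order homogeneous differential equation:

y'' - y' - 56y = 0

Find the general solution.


Characteristic equation: r² - r - 56 = 0.
Factor: (r - 8)(r + 7) = 0 ⇒ r = 8, -7 (distinct real).
General solution: y = C₁e^(8x) + C₂e^(-7x).


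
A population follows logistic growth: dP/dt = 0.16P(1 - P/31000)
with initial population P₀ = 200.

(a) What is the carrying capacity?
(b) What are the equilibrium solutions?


Logistic ODE dP/dt = 0.16P(1 - P/31000) has equilibria where dP/dt = 0, i.e. P = 0 or P = 31000.
The coefficient (1 - P/K) = 0 when P = K, identifying K = 31000 as the carrying capacity.
(a) K = 31000; (b) equilibria P = 0 and P = 31000.


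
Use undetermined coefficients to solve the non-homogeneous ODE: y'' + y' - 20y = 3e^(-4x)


Characteristic roots of r² + r - 20 = 0 are 4, -5.
y_h = C₁e^(4x) + C₂e^(-5x).
Forcing exponent -4 is not a characteristic root; try y_p = Ae^(-4x).
Substitute: A·(16 + (1)·-4 + (-20)) = A·-8 = 3, so A = -3/8.
General solution: y = C₁e^(4x) + C₂e^(-5x) - (3/8)e^(-4x).


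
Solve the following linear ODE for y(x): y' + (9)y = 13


P(x) = 9, Q(x) = 13; integrating factor μ = e^(9x).
(μ y)' = 13e^(9x) ⇒ μ y = (13/9)e^(9x) + C.
Divide by μ: y = 13/9 + Ce^(-9x).


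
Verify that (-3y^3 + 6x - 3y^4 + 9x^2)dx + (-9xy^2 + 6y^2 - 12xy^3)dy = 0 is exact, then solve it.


Check exactness: ∂M/∂y = -9y^2 - 12y^3 and ∂N/∂x = -9y^2 - 12y^3; equal, so the equation is exact.
Integrate M with respect to x (treating y as constant): ∫M dx = -3xy^3 + 3x^2 - 3xy^4 + 3x^3 + h(y).
Differentiate w.r.t. y and set equal to N: the x-dependent terms already match, leaving h'(y) = 6y^2. Integrate: h(y) = 2y^3.
So F(x,y) = -3xy^3 + 3x^2 + 2y^3 - 3xy^4 + 3x^3.
General solution: -3xy^3 + 3x^2 + 2y^3 - 3xy^4 + 3x^3 = C.


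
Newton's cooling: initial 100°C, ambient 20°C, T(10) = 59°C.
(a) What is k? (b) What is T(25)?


Newton's law: T(t) = T_a + (T₀ - T_a)e^(-kt).
(a) Use T(10) = 59: (59 - 20)/(100 - 20) = e^(-k·10), so k = -ln(0.487)/10 ≈ 0.0718.
(b) Apply k to t = 25: T(25) = 20 + (80)e^(-1.796) ≈ 33.3°C.


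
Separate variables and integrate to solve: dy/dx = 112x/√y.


Separate: √y dy = 112x dx.
Integrate: (2/3)y^(3/2) = 56x² + C.


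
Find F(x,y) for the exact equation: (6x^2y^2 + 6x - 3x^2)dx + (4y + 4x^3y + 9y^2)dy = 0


Check exactness: ∂M/∂y = 12x^2y and ∂N/∂x = 12x^2y; equal, so the equation is exact.
Integrate M with respect to x (treating y as constant): ∫M dx = 2x^3y^2 + 3x^2 - x^3 + h(y).
Differentiate w.r.t. y and set equal to N: the x-dependent terms already match, leaving h'(y) = 4y + 9y^2. Integrate: h(y) = 2y^2 + 3y^3.
So F(x,y) = 2y^2 + 2x^3y^2 + 3x^2 + 3y^3 - x^3.
General solution: 2y^2 + 2x^3y^2 + 3x^2 + 3y^3 - x^3 = C.


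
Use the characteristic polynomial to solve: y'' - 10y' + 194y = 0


Characteristic equation: r² - 10r + 194 = 0.
Discriminant is negative; roots r = 5 ± 13i (complex conjugate pair).
General solution uses e^(α x)(C₁ cos(β x) + C₂ sin(β x)): y = e^(5x)(C₁cos(13x) + C₂sin(13x)).


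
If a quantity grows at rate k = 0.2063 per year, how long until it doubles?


Exponential growth: P(t) = P₀ e^(0.2063t). Set P(t)/P₀ = 2: e^(0.2063t) = 2.
Solve: t = ln(2)/0.2063 ≈ 3.36 years.


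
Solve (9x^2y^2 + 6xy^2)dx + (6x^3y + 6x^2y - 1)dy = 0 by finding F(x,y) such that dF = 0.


Check exactness: ∂M/∂y = 18x^2y + 12xy and ∂N/∂x = 18x^2y + 12xy; equal, so the equation is exact.
Integrate M with respect to x (treating y as constant): ∫M dx = 3x^3y^2 + 3x^2y^2 + h(y).
Differentiate w.r.t. y and set equal to N: the x-dependent terms already match, leaving h'(y) = -1. Integrate: h(y) = -y.
So F(x,y) = 3x^3y^2 + 3x^2y^2 - y.
General solution: 3x^3y^2 + 3x^2y^2 - y = C.


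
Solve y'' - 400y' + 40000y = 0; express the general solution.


Characteristic equation: r² - 400r + 40000 = 0, i.e. (r - 200)² = 0.
Repeated root r = 200; include an x factor for the second linearly independent solution.
General solution: y = (C₁ + C₂x)e^(200x).


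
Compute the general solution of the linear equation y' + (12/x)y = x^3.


P(x) = 12/x ⇒ μ = x^12.
(x^12 y)' = x^15 ⇒ x^12 y = x^16/(16) + C.
Solve for y: y = (1/16)x^4 + C/x^12.


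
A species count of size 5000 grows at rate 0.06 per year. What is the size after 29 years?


The ODE dP/dt = 0.06P has solution P(t) = P(0)e^(0.06t).
Substitute P(0) = 5000 and t = 29: P(29) = 5000 e^(1.74) ≈ 28487.


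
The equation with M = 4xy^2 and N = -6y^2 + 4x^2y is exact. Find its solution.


Check exactness: ∂M/∂y = 8xy and ∂N/∂x = 8xy; equal, so the equation is exact.
Integrate M with respect to x (treating y as constant): ∫M dx = 2x^2y^2 + h(y).
Differentiate w.r.t. y and set equal to N: the x-dependent terms already match, leaving h'(y) = -6y^2. Integrate: h(y) = -2y^3.
So F(x,y) = -2y^3 + 2x^2y^2.
General solution: -2y^3 + 2x^2y^2 = C.


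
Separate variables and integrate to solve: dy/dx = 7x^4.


Integrate both sides with respect to x: y = ∫ 7x^4 dx = (7/5)x^5 + C.


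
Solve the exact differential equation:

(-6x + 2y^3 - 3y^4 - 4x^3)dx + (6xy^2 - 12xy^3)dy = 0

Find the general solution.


Check exactness: ∂M/∂y = 6y^2 - 12y^3 and ∂N/∂x = 6y^2 - 12y^3; equal, so the equation is exact.
Integrate M with respect to x (treating y as constant): ∫M dx = -3x^2 + 2xy^3 - 3xy^4 - x^4 + h(y).
Differentiate w.r.t. y and set equal to N: all terms match, so h'(y) = 0 and h is a constant absorbed into C.
General solution: -3x^2 + 2xy^3 - 3xy^4 - x^4 = C.


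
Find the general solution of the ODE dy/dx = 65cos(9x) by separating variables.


g(y) = 1, so integrate directly: y = ∫ 65cos(9x) dx = (65/9)sin(9x) + C.


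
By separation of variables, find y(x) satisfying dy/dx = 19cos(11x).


g(y) = 1, so integrate directly: y = ∫ 19cos(11x) dx = (19/11)sin(11x) + C.


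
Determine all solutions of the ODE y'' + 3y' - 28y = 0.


Characteristic equation: r² + 3r - 28 = 0.
Factor: (r - 4)(r + 7) = 0 ⇒ r = 4, -7 (distinct real).
General solution: y = C₁e^(4x) + C₂e^(-7x).


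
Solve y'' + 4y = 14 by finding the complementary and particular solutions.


Homogeneous part: r² + 4 = 0 ⇒ r = ±2i, so y_h = C₁cos(2x) + C₂sin(2x).
Try constant y_p = A; plug in: 4A = 14 ⇒ A = 7/2.
General solution: y = C₁cos(2x) + C₂sin(2x) + 7/2.


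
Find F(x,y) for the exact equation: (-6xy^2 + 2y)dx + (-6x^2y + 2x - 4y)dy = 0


Check exactness: ∂M/∂y = -12xy + 2 and ∂N/∂x = -12xy + 2; equal, so the equation is exact.
Integrate M with respect to x (treating y as constant): ∫M dx = -3x^2y^2 + 2xy + h(y).
Differentiate w.r.t. y and set equal to N: the x-dependent terms already match, leaving h'(y) = -4y. Integrate: h(y) = -2y^2.
So F(x,y) = -3x^2y^2 + 2xy - 2y^2.
General solution: -3x^2y^2 + 2xy - 2y^2 = C.


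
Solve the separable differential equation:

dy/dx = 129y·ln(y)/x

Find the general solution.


Separate: dy/[y ln(y)] = 129 dx/x.
Substitute u = ln(y): du/u = 129 dx/x.
Integrate: ln|ln(y)| = 129ln|x| + C₀, hence ln(y) = C·x^129.


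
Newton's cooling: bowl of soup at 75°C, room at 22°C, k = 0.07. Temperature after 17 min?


Newton's law: dT/dt = -k(T - T_a) has solution T(t) = T_a + (T₀ - T_a)e^(-kt).
Plug in T_a = 22, T₀ = 75, k = 0.07, t = 17: T(17) = 22 + (53)e^(-1.19) ≈ 38.1°C.


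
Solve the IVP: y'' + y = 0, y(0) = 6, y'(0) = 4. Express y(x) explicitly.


Characteristic roots of r² + 1 = 0 are ±1i, so y = C₁cos(x) + C₂sin(x).
Apply y(0) = 6: C₁ = 6. Differentiate and apply y'(0) = 4: 1·C₂ = 4, so C₂ = 4.
Particular solution: y = 6cos(x) + 4sin(x).


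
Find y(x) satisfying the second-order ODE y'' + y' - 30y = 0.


Characteristic equation: r² + r - 30 = 0.
Factor: (r + 6)(r - 5) = 0 ⇒ r = -6, 5 (distinct real).
General solution: y = C₁e^(-6x) + C₂e^(5x).


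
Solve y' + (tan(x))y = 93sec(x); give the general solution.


P(x) = tan(x) ⇒ μ = e^(∫tan(x)dx) = sec(x).
(sec(x) y)' = 93sec²(x) ⇒ sec(x) y = 93tan(x) + C.
Multiply by cos(x): y = 93sin(x) + C·cos(x).


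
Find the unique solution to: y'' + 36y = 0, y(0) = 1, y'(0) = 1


Characteristic roots of r² + 36 = 0 are ±6i, so y = C₁cos(6x) + C₂sin(6x).
Apply y(0) = 1: C₁ = 1. Differentiate and apply y'(0) = 1: 6·C₂ = 1, so C₂ = 1/6.
Particular solution: y = cos(6x) + (1/6)sin(6x).


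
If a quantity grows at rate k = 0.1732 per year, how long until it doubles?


Exponential growth: P(t) = P₀ e^(0.1732t). Set P(t)/P₀ = 2: e^(0.1732t) = 2.
Solve: t = ln(2)/0.1732 ≈ 4.00 years.


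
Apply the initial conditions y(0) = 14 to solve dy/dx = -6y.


General solution of y' = -6y is y = Ce^(-6x).
Apply y(0) = 14: C = 14.
Particular solution: y = 14e^(-6x).


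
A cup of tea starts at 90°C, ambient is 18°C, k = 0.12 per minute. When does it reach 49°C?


From T(t) = T_a + (T₀ - T_a)e^(-kt), set T(t) = 49:
(49 - 18) / (90 - 18) = e^(-0.12t), so t = -ln(0.431)/0.12 ≈ 7.0 minutes.


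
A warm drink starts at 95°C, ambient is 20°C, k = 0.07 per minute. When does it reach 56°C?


From T(t) = T_a + (T₀ - T_a)e^(-kt), set T(t) = 56:
(56 - 20) / (95 - 20) = e^(-0.07t), so t = -ln(0.480)/0.07 ≈ 10.5 minutes.


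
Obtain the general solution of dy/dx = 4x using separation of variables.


Integrate both sides with respect to x: y = ∫ 4x dx = 2x^2 + C.


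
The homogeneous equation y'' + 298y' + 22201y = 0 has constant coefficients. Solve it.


Characteristic equation: r² + 298r + 22201 = 0, i.e. (r + 149)² = 0.
Repeated root r = -149; include an x factor for the second linearly independent solution.
General solution: y = (C₁ + C₂x)e^(-149x).


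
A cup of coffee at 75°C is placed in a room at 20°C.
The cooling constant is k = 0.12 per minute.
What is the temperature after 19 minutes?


Newton's law: dT/dt = -k(T - T_a) has solution T(t) = T_a + (T₀ - T_a)e^(-kt).
Plug in T_a = 20, T₀ = 75, k = 0.12, t = 19: T(19) = 20 + (55)e^(-2.28) ≈ 25.6°C.


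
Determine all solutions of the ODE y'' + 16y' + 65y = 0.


Characteristic equation: r² + 16r + 65 = 0.
Discriminant is negative; roots r = -8 ± 1i (complex conjugate pair).
General solution uses e^(α x)(C₁ cos(β x) + C₂ sin(β x)): y = e^(-8x)(C₁cos(x) + C₂sin(x)).


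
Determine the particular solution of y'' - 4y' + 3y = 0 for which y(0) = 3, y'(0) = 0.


Characteristic roots of r² - 4r + 3 = 0 are 1, 3.
General solution y = c₁ e^(x) + c₂ e^(3x).
Apply y(0) = 3: c₁ + c₂ = 3. Apply y'(0) = 0: 1 c₁ + 3 c₂ = 0.
Solve: c₁ = 9/2, c₂ = -3/2.
Particular solution: y = (9/2)e^(x) - (3/2)e^(3x).


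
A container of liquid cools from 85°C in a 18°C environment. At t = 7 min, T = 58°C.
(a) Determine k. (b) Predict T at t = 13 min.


Newton's law: T(t) = T_a + (T₀ - T_a)e^(-kt).
(a) Use T(7) = 58: (58 - 18)/(85 - 18) = e^(-k·7), so k = -ln(0.597)/7 ≈ 0.0737.
(b) Apply k to t = 13: T(13) = 18 + (67)e^(-0.958) ≈ 43.7°C.


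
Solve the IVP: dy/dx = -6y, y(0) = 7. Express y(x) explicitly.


General solution of y' = -6y is y = Ce^(-6x).
Apply y(0) = 7: C = 7.
Particular solution: y = 7e^(-6x).


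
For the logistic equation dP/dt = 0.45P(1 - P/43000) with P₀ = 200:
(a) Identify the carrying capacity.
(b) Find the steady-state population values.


Logistic ODE dP/dt = 0.45P(1 - P/43000) has equilibria where dP/dt = 0, i.e. P = 0 or P = 43000.
The coefficient (1 - P/K) = 0 when P = K, identifying K = 43000 as the carrying capacity.
(a) K = 43000; (b) equilibria P = 0 and P = 43000.


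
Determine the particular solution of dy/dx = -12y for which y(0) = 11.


General solution of y' = -12y is y = Ce^(-12x).
Apply y(0) = 11: C = 11.
Particular solution: y = 11e^(-12x).


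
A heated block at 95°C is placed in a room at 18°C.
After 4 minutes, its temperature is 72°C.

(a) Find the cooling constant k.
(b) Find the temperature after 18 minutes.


Newton's law: T(t) = T_a + (T₀ - T_a)e^(-kt).
(a) Use T(4) = 72: (72 - 18)/(95 - 18) = e^(-k·4), so k = -ln(0.701)/4 ≈ 0.0887.
(b) Apply k to t = 18: T(18) = 18 + (77)e^(-1.597) ≈ 33.6°C.


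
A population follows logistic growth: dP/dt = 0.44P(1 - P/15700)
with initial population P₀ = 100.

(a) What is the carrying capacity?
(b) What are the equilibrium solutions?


Logistic ODE dP/dt = 0.44P(1 - P/15700) has equilibria where dP/dt = 0, i.e. P = 0 or P = 15700.
The coefficient (1 - P/K) = 0 when P = K, identifying K = 15700 as the carrying capacity.
(a) K = 15700; (b) equilibria P = 0 and P = 15700.


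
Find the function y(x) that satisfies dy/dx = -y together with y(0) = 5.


General solution of y' = -y is y = Ce^(-x).
Apply y(0) = 5: C = 5.
Particular solution: y = 5e^(-x).


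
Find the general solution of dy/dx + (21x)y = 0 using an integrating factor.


P(x) = 21x ⇒ μ = e^((21/2)x²).
Q(x) = 0 so μ y is constant: y = Ce^(-(21/2)x²).


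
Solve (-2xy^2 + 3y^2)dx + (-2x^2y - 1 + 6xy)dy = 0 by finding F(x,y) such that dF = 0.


Check exactness: ∂M/∂y = -4xy + 6y and ∂N/∂x = -4xy + 6y; equal, so the equation is exact.
Integrate M with respect to x (treating y as constant): ∫M dx = -x^2y^2 + 3xy^2 + h(y).
Differentiate w.r.t. y and set equal to N: the x-dependent terms already match, leaving h'(y) = -1. Integrate: h(y) = -y.
So F(x,y) = -x^2y^2 - y + 3xy^2.
General solution: -x^2y^2 - y + 3xy^2 = C.


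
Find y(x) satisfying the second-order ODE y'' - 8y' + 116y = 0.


Characteristic equation: r² - 8r + 116 = 0.
Discriminant is negative; roots r = 4 ± 10i (complex conjugate pair).
General solution uses e^(α x)(C₁ cos(β x) + C₂ sin(β x)): y = e^(4x)(C₁cos(10x) + C₂sin(10x)).


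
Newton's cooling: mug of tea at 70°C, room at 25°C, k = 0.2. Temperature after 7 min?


Newton's law: dT/dt = -k(T - T_a) has solution T(t) = T_a + (T₀ - T_a)e^(-kt).
Plug in T_a = 25, T₀ = 70, k = 0.2, t = 7: T(7) = 25 + (45)e^(-1.40) ≈ 36.1°C.


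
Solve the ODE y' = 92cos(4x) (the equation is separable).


g(y) = 1, so integrate directly: y = ∫ 92cos(4x) dx = 23sin(4x) + C.


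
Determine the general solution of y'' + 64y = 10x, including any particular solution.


Homogeneous: r² + 64 = 0 ⇒ r = ±8i, y_h = C₁cos(8x) + C₂sin(8x).
Polynomial forcing; try y_p = Ax + B. Then y_p'' + 64 y_p = 64(Ax + B) = 10x, so B = 0 and A = 5/32.
General solution: y = C₁cos(8x) + C₂sin(8x) + (5/32)x.


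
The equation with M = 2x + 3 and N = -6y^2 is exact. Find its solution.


Check exactness: ∂M/∂y = 0 and ∂N/∂x = 0; equal, so the equation is exact.
Integrate M with respect to x (treating y as constant): ∫M dx = x^2 + 3x + h(y).
Differentiate w.r.t. y and set equal to N: the x-dependent terms already match, leaving h'(y) = -6y^2. Integrate: h(y) = -2y^3.
So F(x,y) = x^2 - 2y^3 + 3x.
General solution: x^2 - 2y^3 + 3x = C.


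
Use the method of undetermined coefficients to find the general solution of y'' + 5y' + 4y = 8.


Characteristic roots of r² + 5r + 4 = 0 are -1, -4.
y_h = C₁e^(-x) + C₂e^(-4x).
Constant forcing; try y_p = A. Then 4A = 8 ⇒ A = 2.
General solution: y = C₁e^(-x) + C₂e^(-4x) + 2.


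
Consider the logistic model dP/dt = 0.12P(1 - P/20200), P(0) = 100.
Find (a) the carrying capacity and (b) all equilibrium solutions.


Logistic ODE dP/dt = 0.12P(1 - P/20200) has equilibria where dP/dt = 0, i.e. P = 0 or P = 20200.
The coefficient (1 - P/K) = 0 when P = K, identifying K = 20200 as the carrying capacity.
(a) K = 20200; (b) equilibria P = 0 and P = 20200.


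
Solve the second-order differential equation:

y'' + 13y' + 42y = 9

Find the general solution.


Characteristic roots of r² + 13r + 42 = 0 are -7, -6.
y_h = C₁e^(-7x) + C₂e^(-6x).
Constant forcing; try y_p = A. Then 42A = 9 ⇒ A = 3/14.
General solution: y = C₁e^(-7x) + C₂e^(-6x) + 3/14.


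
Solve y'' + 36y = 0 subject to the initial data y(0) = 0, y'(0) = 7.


Characteristic roots of r² + 36 = 0 are ±6i, so y = C₁cos(6x) + C₂sin(6x).
Apply y(0) = 0: C₁ = 0. Differentiate and apply y'(0) = 7: 6·C₂ = 7, so C₂ = 7/6.
Particular solution: y = (7/6)sin(6x).


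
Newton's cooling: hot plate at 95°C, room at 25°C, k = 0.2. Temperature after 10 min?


Newton's law: dT/dt = -k(T - T_a) has solution T(t) = T_a + (T₀ - T_a)e^(-kt).
Plug in T_a = 25, T₀ = 95, k = 0.2, t = 10: T(10) = 25 + (70)e^(-2.00) ≈ 34.5°C.


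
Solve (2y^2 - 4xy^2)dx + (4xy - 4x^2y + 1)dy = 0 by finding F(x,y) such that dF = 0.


Check exactness: ∂M/∂y = 4y - 8xy and ∂N/∂x = 4y - 8xy; equal, so the equation is exact.
Integrate M with respect to x (treating y as constant): ∫M dx = 2xy^2 - 2x^2y^2 + h(y).
Differentiate w.r.t. y and set equal to N: the x-dependent terms already match, leaving h'(y) = 1. Integrate: h(y) = y.
So F(x,y) = 2xy^2 - 2x^2y^2 + y.
General solution: 2xy^2 - 2x^2y^2 + y = C.


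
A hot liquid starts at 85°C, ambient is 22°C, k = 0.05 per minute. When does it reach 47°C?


From T(t) = T_a + (T₀ - T_a)e^(-kt), set T(t) = 47:
(47 - 22) / (85 - 22) = e^(-0.05t), so t = -ln(0.397)/0.05 ≈ 18.5 minutes.


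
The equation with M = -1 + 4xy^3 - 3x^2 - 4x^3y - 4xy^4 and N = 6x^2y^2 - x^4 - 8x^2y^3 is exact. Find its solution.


Check exactness: ∂M/∂y = 12xy^2 - 4x^3 - 16xy^3 and ∂N/∂x = 12xy^2 - 4x^3 - 16xy^3; equal, so the equation is exact.
Integrate M with respect to x (treating y as constant): ∫M dx = -x + 2x^2y^3 - x^3 - x^4y - 2x^2y^4 + h(y).
Differentiate w.r.t. y and set equal to N: all terms match, so h'(y) = 0 and h is a constant absorbed into C.
General solution: -x + 2x^2y^3 - x^3 - x^4y - 2x^2y^4 = C.


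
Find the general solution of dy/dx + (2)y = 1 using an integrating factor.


P(x) = 2, Q(x) = 1; integrating factor μ = e^(2x).
(μ y)' = e^(2x) ⇒ μ y = (1/2)e^(2x) + C.
Divide by μ: y = 1/2 + Ce^(-2x).


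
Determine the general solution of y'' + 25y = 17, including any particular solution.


Homogeneous part: r² + 25 = 0 ⇒ r = ±5i, so y_h = C₁cos(5x) + C₂sin(5x).
Try constant y_p = A; plug in: 25A = 17 ⇒ A = 17/25.
General solution: y = C₁cos(5x) + C₂sin(5x) + 17/25.


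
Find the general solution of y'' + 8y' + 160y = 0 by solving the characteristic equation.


Characteristic equation: r² + 8r + 160 = 0.
Discriminant is negative; roots r = -4 ± 12i (complex conjugate pair).
General solution uses e^(α x)(C₁ cos(β x) + C₂ sin(β x)): y = e^(-4x)(C₁cos(12x) + C₂sin(12x)).


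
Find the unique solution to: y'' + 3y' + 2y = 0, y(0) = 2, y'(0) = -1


Characteristic roots of r² + 3r + 2 = 0 are -2, -1.
General solution y = c₁ e^(-2x) + c₂ e^(-x).
Apply y(0) = 2: c₁ + c₂ = 2. Apply y'(0) = -1: -2 c₁ - 1 c₂ = -1.
Solve: c₁ = -1, c₂ = 3.
Particular solution: y = -e^(-2x) + 3e^(-x).


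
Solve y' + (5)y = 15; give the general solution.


P(x) = 5, Q(x) = 15; integrating factor μ = e^(5x).
(μ y)' = 15e^(5x) ⇒ μ y = 3e^(5x) + C.
Divide by μ: y = 3 + Ce^(-5x).


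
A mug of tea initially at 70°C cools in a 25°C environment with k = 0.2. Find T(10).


Newton's law: dT/dt = -k(T - T_a) has solution T(t) = T_a + (T₀ - T_a)e^(-kt).
Plug in T_a = 25, T₀ = 70, k = 0.2, t = 10: T(10) = 25 + (45)e^(-2.00) ≈ 31.1°C.


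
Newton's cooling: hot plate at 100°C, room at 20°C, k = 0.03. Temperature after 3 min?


Newton's law: dT/dt = -k(T - T_a) has solution T(t) = T_a + (T₀ - T_a)e^(-kt).
Plug in T_a = 20, T₀ = 100, k = 0.03, t = 3: T(3) = 20 + (80)e^(-0.09) ≈ 93.1°C.


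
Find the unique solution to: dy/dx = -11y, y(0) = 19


General solution of y' = -11y is y = Ce^(-11x).
Apply y(0) = 19: C = 19.
Particular solution: y = 19e^(-11x).


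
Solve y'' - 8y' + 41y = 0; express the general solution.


Characteristic equation: r² - 8r + 41 = 0.
Discriminant is negative; roots r = 4 ± 5i (complex conjugate pair).
General solution uses e^(α x)(C₁ cos(β x) + C₂ sin(β x)): y = e^(4x)(C₁cos(5x) + C₂sin(5x)).


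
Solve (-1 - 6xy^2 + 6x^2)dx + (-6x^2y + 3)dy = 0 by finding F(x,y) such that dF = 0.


Check exactness: ∂M/∂y = -12xy and ∂N/∂x = -12xy; equal, so the equation is exact.
Integrate M with respect to x (treating y as constant): ∫M dx = -x - 3x^2y^2 + 2x^3 + h(y).
Differentiate w.r.t. y and set equal to N: the x-dependent terms already match, leaving h'(y) = 3. Integrate: h(y) = 3y.
So F(x,y) = -x - 3x^2y^2 + 3y + 2x^3.
General solution: -x - 3x^2y^2 + 3y + 2x^3 = C.


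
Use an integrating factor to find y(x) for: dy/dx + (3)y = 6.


P(x) = 3, Q(x) = 6; integrating factor μ = e^(3x).
(μ y)' = 6e^(3x) ⇒ μ y = 2e^(3x) + C.
Divide by μ: y = 2 + Ce^(-3x).


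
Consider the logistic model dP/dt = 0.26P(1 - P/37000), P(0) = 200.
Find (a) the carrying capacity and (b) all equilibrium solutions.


Logistic ODE dP/dt = 0.26P(1 - P/37000) has equilibria where dP/dt = 0, i.e. P = 0 or P = 37000.
The coefficient (1 - P/K) = 0 when P = K, identifying K = 37000 as the carrying capacity.
(a) K = 37000; (b) equilibria P = 0 and P = 37000.


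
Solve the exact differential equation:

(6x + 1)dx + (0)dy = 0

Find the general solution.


Check exactness: ∂M/∂y = 0 and ∂N/∂x = 0; equal, so the equation is exact.
Integrate M with respect to x (treating y as constant): ∫M dx = 3x^2 + x + h(y).
Differentiate w.r.t. y and set equal to N: all terms match, so h'(y) = 0 and h is a constant absorbed into C.
General solution: 3x^2 + x = C.


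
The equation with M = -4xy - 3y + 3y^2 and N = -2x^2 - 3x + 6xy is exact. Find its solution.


Check exactness: ∂M/∂y = -4x - 3 + 6y and ∂N/∂x = -4x - 3 + 6y; equal, so the equation is exact.
Integrate M with respect to x (treating y as constant): ∫M dx = -2x^2y - 3xy + 3xy^2 + h(y).
Differentiate w.r.t. y and set equal to N: all terms match, so h'(y) = 0 and h is a constant absorbed into C.
General solution: -2x^2y - 3xy + 3xy^2 = C.


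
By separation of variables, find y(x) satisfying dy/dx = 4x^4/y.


Separate variables: y dy = 4x^4 dx.
Integrate both sides: y²/2 = (4/5)x^5 + C₀.
Multiply by 2: y² = (8/5)x^5 + C.


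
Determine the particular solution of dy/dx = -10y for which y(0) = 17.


General solution of y' = -10y is y = Ce^(-10x).
Apply y(0) = 17: C = 17.
Particular solution: y = 17e^(-10x).


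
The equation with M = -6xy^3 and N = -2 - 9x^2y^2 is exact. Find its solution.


Check exactness: ∂M/∂y = -18xy^2 and ∂N/∂x = -18xy^2; equal, so the equation is exact.
Integrate M with respect to x (treating y as constant): ∫M dx = -3x^2y^3 + h(y).
Differentiate w.r.t. y and set equal to N: the x-dependent terms already match, leaving h'(y) = -2. Integrate: h(y) = -2y.
So F(x,y) = -2y - 3x^2y^3.
General solution: -2y - 3x^2y^3 = C.


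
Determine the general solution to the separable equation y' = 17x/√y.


Separate: √y dy = 17x dx.
Integrate: (2/3)y^(3/2) = (17/2)x² + C.


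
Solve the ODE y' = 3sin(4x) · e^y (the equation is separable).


Separate: e^(-y) dy = 3sin(4x) dx.
Integrate: -e^(-y) = -(3/4)cos(4x) + C₀.
Rearrange: e^(-y) = (3/4)cos(4x) + C.


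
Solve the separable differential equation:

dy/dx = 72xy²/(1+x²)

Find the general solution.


Separate: dy/y² = 72x/(1+x²) dx.
Integrate LHS: ∫ dy/y² = -1/y.
Integrate RHS via u = 1+x²: 36ln(1+x²) + C.
Result: -1/y = 36ln(1+x²) + C.


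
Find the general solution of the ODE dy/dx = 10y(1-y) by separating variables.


Separate: dy/[y(1-y)] = 10 dx.
Partial fractions: 1/[y(1-y)] = 1/y + 1/(1-y).
Integrate: ln|y/(1-y)| = 10x + C₀.
Solve for y: y = 1/(1 + Ce^(-10x)).


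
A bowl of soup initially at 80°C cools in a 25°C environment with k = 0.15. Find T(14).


Newton's law: dT/dt = -k(T - T_a) has solution T(t) = T_a + (T₀ - T_a)e^(-kt).
Plug in T_a = 25, T₀ = 80, k = 0.15, t = 14: T(14) = 25 + (55)e^(-2.10) ≈ 31.7°C.


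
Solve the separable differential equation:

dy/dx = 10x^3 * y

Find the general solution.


Separate variables: dy/y = 10x^3 dx.
Integrate: ln|y| = (5/2)x^4 + C₀.
Exponentiate: y = Ce^((5/2)x^4).


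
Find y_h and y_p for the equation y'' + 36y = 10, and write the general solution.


Homogeneous part: r² + 36 = 0 ⇒ r = ±6i, so y_h = C₁cos(6x) + C₂sin(6x).
Try constant y_p = A; plug in: 36A = 10 ⇒ A = 5/18.
General solution: y = C₁cos(6x) + C₂sin(6x) + 5/18.


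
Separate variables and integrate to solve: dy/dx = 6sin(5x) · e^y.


Separate: e^(-y) dy = 6sin(5x) dx.
Integrate: -e^(-y) = -(6/5)cos(5x) + C₀.
Rearrange: e^(-y) = (6/5)cos(5x) + C.


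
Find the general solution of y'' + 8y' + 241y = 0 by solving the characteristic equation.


Characteristic equation: r² + 8r + 241 = 0.
Discriminant is negative; roots r = -4 ± 15i (complex conjugate pair).
General solution uses e^(α x)(C₁ cos(β x) + C₂ sin(β x)): y = e^(-4x)(C₁cos(15x) + C₂sin(15x)).


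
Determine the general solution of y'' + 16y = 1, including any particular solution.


Homogeneous part: r² + 16 = 0 ⇒ r = ±4i, so y_h = C₁cos(4x) + C₂sin(4x).
Try constant y_p = A; plug in: 16A = 1 ⇒ A = 1/16.
General solution: y = C₁cos(4x) + C₂sin(4x) + 1/16.


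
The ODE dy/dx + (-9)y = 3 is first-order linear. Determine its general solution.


P(x) = -9 ⇒ μ = e^(-9x).
(μ y)' = 3e^(-9x) ⇒ μ y = -(1/3)e^(-9x) + C.
Divide by μ: y = -1/3 + Ce^(9x).


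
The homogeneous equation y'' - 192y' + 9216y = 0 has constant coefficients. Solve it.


Characteristic equation: r² - 192r + 9216 = 0, i.e. (r - 96)² = 0.
Repeated root r = 96; include an x factor for the second linearly independent solution.
General solution: y = (C₁ + C₂x)e^(96x).


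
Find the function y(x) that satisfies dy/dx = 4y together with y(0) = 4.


General solution of y' = 4y is y = Ce^(4x).
Apply y(0) = 4: C = 4.
Particular solution: y = 4e^(4x).


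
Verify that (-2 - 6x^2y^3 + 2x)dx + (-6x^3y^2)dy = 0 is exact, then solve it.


Check exactness: ∂M/∂y = -18x^2y^2 and ∂N/∂x = -18x^2y^2; equal, so the equation is exact.
Integrate M with respect to x (treating y as constant): ∫M dx = -2x - 2x^3y^3 + x^2 + h(y).
Differentiate w.r.t. y and set equal to N: all terms match, so h'(y) = 0 and h is a constant absorbed into C.
General solution: -2x - 2x^3y^3 + x^2 = C.


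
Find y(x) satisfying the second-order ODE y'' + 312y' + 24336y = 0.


Characteristic equation: r² + 312r + 24336 = 0, i.e. (r + 156)² = 0.
Repeated root r = -156; include an x factor for the second linearly independent solution.
General solution: y = (C₁ + C₂x)e^(-156x).


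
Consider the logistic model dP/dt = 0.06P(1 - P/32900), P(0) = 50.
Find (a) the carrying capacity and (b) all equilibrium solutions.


Logistic ODE dP/dt = 0.06P(1 - P/32900) has equilibria where dP/dt = 0, i.e. P = 0 or P = 32900.
The coefficient (1 - P/K) = 0 when P = K, identifying K = 32900 as the carrying capacity.
(a) K = 32900; (b) equilibria P = 0 and P = 32900.


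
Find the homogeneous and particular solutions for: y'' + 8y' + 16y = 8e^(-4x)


Characteristic polynomial (r + 4)² = 0; repeated root r = -4.
y_h = (C₁ + C₂x)e^(-4x). Forcing matches the repeated root (resonance), so try y_p = Ax² e^(-4x).
Substitute and solve for A: 2A = 8, so A = 4.
General solution: y = (C₁ + C₂x + 4x²)e^(-4x).


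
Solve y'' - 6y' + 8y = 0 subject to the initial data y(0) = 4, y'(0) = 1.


Characteristic roots of r² - 6r + 8 = 0 are 2, 4.
General solution y = c₁ e^(2x) + c₂ e^(4x).
Apply y(0) = 4: c₁ + c₂ = 4. Apply y'(0) = 1: 2 c₁ + 4 c₂ = 1.
Solve: c₁ = 15/2, c₂ = -7/2.
Particular solution: y = (15/2)e^(2x) - (7/2)e^(4x).


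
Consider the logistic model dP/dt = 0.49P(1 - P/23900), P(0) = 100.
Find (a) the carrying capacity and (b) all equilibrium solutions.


Logistic ODE dP/dt = 0.49P(1 - P/23900) has equilibria where dP/dt = 0, i.e. P = 0 or P = 23900.
The coefficient (1 - P/K) = 0 when P = K, identifying K = 23900 as the carrying capacity.
(a) K = 23900; (b) equilibria P = 0 and P = 23900.


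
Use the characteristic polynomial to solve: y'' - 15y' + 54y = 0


Characteristic equation: r² - 15r + 54 = 0.
Factor: (r - 6)(r - 9) = 0 ⇒ r = 6, 9 (distinct real).
General solution: y = C₁e^(6x) + C₂e^(9x).


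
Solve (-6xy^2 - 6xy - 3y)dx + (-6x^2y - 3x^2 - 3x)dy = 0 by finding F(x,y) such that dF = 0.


Check exactness: ∂M/∂y = -12xy - 6x - 3 and ∂N/∂x = -12xy - 6x - 3; equal, so the equation is exact.
Integrate M with respect to x (treating y as constant): ∫M dx = -3x^2y^2 - 3x^2y - 3xy + h(y).
Differentiate w.r.t. y and set equal to N: all terms match, so h'(y) = 0 and h is a constant absorbed into C.
General solution: -3x^2y^2 - 3x^2y - 3xy = C.
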